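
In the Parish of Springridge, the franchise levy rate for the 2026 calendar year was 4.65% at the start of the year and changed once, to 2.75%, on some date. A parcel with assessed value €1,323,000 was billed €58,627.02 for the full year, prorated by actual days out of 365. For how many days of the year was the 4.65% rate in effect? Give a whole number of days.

Let d = days at the first rate; then 365 − d days at the second rate.
€1,323,000 × [4.65%·d + 2.75%·(365−d)] / 365 = €58,627.02
Solving gives d = 323, so the new rate took effect on 20 November 2026.

323 days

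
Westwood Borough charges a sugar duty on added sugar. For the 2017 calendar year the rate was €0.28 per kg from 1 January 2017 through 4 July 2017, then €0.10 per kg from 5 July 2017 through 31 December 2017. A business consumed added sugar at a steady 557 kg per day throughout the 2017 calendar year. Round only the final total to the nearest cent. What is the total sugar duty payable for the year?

€38,878.60

1 January – 4 July 2017: 185 days × 557 kg/day = 103,045 kg at €0.28/kg → €28,852.60
5 July – 31 December 2017: 180 days × 557 kg/day = 100,260 kg at €0.10/kg → €10,026.00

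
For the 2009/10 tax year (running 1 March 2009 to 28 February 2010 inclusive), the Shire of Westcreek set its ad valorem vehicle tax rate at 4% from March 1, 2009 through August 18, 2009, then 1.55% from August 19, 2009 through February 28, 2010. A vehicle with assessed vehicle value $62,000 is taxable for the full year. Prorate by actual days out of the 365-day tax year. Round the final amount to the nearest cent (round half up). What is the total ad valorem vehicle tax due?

March 1 – August 18, 2009: 171 days at 4% → $62,000 × 4% × 171/365 = $1,161.8630
August 19, 2009 – February 28, 2010: 194 days at 1.55% → $62,000 × 1.55% × 194/365 = $510.7781
Total = $1,672.6411

$1,672.64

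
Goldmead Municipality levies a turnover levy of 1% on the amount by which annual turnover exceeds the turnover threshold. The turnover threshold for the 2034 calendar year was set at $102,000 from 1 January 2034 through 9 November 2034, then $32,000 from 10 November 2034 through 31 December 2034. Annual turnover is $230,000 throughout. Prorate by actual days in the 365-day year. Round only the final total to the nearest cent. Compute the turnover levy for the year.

1 January – 9 November 2034: 313 days, exemption $102,000 → ($230,000 − $102,000) × 1% × 313/365 = $1,097.6438
10 November – 31 December 2034: 52 days, exemption $32,000 → ($230,000 − $32,000) × 1% × 52/365 = $282.0822
Total = $1,379.7260

$1,379.73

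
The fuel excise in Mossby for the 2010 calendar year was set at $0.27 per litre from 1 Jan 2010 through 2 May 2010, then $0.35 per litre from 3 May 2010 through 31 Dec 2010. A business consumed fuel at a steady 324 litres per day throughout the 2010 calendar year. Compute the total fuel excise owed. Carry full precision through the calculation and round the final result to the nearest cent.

$38,228.76

1 Jan – 2 May 2010: 122 days × 324 litres/day = 39,528 litres at $0.27/litre → $10,672.56
3 May – 31 Dec 2010: 243 days × 324 litres/day = 78,732 litres at $0.35/litre → $27,556.20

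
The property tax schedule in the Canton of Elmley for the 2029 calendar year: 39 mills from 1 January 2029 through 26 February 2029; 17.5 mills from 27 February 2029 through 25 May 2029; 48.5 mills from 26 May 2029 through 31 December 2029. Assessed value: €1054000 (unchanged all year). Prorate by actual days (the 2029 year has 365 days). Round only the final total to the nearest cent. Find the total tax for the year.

1 January – 26 February 2029: 57 days at 39 mills → €1054000 × 3.9% × 57/365 = €6419.2932
27 February – 25 May 2029: 88 days at 17.5 mills → €1054000 × 1.75% × 88/365 = €4447.0137
26 May – 31 December 2029: 220 days at 48.5 mills → €1054000 × 4.85% × 220/365 = €30811.4521
Total = €41677.7589

€41677.76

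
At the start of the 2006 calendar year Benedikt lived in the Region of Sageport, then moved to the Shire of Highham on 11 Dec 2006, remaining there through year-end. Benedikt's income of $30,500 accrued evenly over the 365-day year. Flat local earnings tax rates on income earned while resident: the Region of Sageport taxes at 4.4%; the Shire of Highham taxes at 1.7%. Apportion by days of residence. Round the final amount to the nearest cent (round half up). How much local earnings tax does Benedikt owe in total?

The Region of Sageport, 1 Jan – 10 Dec 2006: 344 days → $30,500 × 4.4% × 344/365 = $1,264.7890
The Shire of Highham, 11 Dec – 31 Dec 2006: 21 days → $30,500 × 1.7% × 21/365 = $29.8315
Total = $1,294.6205

$1,294.62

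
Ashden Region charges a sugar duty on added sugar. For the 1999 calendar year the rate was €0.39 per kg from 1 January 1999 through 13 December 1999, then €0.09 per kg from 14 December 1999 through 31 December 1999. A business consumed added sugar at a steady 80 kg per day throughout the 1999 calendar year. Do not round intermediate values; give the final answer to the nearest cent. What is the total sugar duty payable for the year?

€10956.00

1 January – 13 December 1999: 347 days × 80 kg/day = 27,760 kg at €0.39/kg → €10826.40
14 December – 31 December 1999: 18 days × 80 kg/day = 1,440 kg at €0.09/kg → €129.60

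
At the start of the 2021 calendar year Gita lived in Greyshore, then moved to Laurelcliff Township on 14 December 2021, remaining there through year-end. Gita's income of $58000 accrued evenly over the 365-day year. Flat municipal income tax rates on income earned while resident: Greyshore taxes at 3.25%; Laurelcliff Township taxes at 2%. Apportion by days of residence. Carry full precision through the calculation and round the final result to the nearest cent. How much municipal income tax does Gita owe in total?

$1849.25

Greyshore, 1 January – 13 December 2021: 347 days → $58000 × 3.25% × 347/365 = $1792.0411
Laurelcliff Township, 14 December – 31 December 2021: 18 days → $58000 × 2% × 18/365 = $57.2055
Total = $1849.2466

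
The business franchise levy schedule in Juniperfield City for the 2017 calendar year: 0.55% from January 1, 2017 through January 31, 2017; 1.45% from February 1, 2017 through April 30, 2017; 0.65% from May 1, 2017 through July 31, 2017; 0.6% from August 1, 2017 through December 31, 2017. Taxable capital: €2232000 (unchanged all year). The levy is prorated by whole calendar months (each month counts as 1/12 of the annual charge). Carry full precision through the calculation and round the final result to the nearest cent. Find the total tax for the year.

€18321.00

January 1 – January 31, 2017: 1 month at 0.55% → €2232000 × 0.55% × 1/12 = €1023.0000
February 1 – April 30, 2017: 3 months at 1.45% → €2232000 × 1.45% × 3/12 = €8091.0000
May 1 – July 31, 2017: 3 months at 0.65% → €2232000 × 0.65% × 3/12 = €3627.0000
August 1 – December 31, 2017: 5 months at 0.6% → €2232000 × 0.6% × 5/12 = €5580.0000
Total = €18321.0000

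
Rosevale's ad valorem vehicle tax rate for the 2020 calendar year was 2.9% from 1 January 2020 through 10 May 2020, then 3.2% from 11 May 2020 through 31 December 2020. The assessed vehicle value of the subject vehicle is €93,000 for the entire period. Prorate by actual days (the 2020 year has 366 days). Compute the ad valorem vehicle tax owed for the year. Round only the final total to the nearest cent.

€2,876.14

1 January – 10 May 2020: 131 days at 2.9% → €93,000 × 2.9% × 131/366 = €965.3197
11 May – 31 December 2020: 235 days at 3.2% → €93,000 × 3.2% × 235/366 = €1,910.8197
Total = €2,876.1393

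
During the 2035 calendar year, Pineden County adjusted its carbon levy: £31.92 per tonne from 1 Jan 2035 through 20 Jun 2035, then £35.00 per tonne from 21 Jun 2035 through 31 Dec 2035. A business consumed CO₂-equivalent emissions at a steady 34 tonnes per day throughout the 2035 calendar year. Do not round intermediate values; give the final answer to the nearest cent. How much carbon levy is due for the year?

£416,442.88

1 Jan – 20 Jun 2035: 171 days × 34 tonnes/day = 5,814 tonnes at £31.92/tonne → £185,582.88
21 Jun – 31 Dec 2035: 194 days × 34 tonnes/day = 6,596 tonnes at £35.00/tonne → £230,860.00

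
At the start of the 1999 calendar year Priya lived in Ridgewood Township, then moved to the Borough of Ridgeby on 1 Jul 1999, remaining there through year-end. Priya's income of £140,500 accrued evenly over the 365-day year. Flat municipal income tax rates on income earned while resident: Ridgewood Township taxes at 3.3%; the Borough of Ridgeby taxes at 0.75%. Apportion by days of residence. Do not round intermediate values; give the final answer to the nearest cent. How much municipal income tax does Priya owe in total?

£2,830.40

Ridgewood Township, 1 Jan – 30 Jun 1999: 181 days → £140,500 × 3.3% × 181/365 = £2,299.1959
The Borough of Ridgeby, 1 Jul – 31 Dec 1999: 184 days → £140,500 × 0.75% × 184/365 = £531.2055
Total = £2,830.4014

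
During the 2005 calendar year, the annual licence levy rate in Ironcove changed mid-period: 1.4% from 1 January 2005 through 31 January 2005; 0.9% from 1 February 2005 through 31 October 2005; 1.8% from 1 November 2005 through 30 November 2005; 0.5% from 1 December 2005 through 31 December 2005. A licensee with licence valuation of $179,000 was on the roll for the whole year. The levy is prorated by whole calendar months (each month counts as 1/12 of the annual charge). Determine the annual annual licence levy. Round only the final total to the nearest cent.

$1,760.17

1 January – 31 January 2005: 1 month at 1.4% → $179,000 × 1.4% × 1/12 = $208.8333
1 February – 31 October 2005: 9 months at 0.9% → $179,000 × 0.9% × 9/12 = $1,208.2500
1 November – 30 November 2005: 1 month at 1.8% → $179,000 × 1.8% × 1/12 = $268.5000
1 December – 31 December 2005: 1 month at 0.5% → $179,000 × 0.5% × 1/12 = $74.5833
Total = $1,760.1667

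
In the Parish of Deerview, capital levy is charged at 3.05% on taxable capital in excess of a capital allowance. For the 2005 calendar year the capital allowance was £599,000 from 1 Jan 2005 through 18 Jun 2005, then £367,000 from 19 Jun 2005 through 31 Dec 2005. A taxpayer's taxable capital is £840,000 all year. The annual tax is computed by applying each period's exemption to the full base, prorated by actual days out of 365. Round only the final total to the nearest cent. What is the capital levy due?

1 Jan – 18 Jun 2005: 169 days, exemption £599,000 → (£840,000 − £599,000) × 3.05% × 169/365 = £3,403.3822
19 Jun – 31 Dec 2005: 196 days, exemption £367,000 → (£840,000 − £367,000) × 3.05% × 196/365 = £7,746.8329
Total = £11,150.2151

£11,150.22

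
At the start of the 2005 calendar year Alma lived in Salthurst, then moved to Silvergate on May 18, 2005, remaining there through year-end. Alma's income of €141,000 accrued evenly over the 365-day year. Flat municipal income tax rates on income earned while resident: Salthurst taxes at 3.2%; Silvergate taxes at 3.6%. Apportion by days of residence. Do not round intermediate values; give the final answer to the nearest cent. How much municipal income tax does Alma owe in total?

Salthurst, January 1 – May 17, 2005: 137 days → €141,000 × 3.2% × 137/365 = €1,693.5452
Silvergate, May 18 – December 31, 2005: 228 days → €141,000 × 3.6% × 228/365 = €3,170.7616
Total = €4,864.3068

€4,864.31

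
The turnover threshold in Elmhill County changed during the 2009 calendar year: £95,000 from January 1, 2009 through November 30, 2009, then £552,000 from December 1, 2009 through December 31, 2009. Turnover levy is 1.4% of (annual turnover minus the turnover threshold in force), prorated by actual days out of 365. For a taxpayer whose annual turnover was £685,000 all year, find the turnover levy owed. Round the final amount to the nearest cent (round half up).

£7,716.61

January 1 – November 30, 2009: 334 days, exemption £95,000 → (£685,000 − £95,000) × 1.4% × 334/365 = £7,558.4658
December 1 – December 31, 2009: 31 days, exemption £552,000 → (£685,000 − £552,000) × 1.4% × 31/365 = £158.1425
Total = £7,716.6082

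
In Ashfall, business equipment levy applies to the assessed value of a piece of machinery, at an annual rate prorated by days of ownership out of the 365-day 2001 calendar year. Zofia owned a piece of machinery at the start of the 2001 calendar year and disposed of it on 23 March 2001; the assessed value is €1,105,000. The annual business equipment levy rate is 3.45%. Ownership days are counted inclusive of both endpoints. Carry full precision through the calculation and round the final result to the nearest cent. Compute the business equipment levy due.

Days held (1 January – 23 March 2001): 82 out of 365
Tax = €1,105,000 × 3.45% × 82/365 = €8,564.5068

€8,564.51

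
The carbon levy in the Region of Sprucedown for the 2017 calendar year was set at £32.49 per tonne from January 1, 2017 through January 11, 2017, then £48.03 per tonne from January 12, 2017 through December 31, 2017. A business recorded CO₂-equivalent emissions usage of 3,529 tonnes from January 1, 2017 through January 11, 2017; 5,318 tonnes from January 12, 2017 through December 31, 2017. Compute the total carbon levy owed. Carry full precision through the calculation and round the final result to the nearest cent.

January 1 – January 11, 2017: 3,529 tonnes at £32.49/tonne → £114,657.21
January 12 – December 31, 2017: 5,318 tonnes at £48.03/tonne → £255,423.54

£370,080.75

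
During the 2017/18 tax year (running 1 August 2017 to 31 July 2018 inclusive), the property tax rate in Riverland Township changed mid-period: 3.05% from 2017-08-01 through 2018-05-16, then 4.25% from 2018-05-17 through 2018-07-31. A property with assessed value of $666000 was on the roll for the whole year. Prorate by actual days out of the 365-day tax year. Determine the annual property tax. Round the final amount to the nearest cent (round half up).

$21977.09

2017-08-01 to 2018-05-16: 289 days at 3.05% → $666000 × 3.05% × 289/365 = $16083.4438
2018-05-17 to 2018-07-31: 76 days at 4.25% → $666000 × 4.25% × 76/365 = $5893.6438
Total = $21977.0877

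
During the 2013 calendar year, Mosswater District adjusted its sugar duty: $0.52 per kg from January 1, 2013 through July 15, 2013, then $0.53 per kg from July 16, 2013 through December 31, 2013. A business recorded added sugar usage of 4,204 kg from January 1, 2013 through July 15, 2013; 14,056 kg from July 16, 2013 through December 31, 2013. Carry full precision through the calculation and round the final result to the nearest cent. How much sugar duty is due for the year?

$9635.76

January 1 – July 15, 2013: 4,204 kg at $0.52/kg → $2186.08
July 16 – December 31, 2013: 14,056 kg at $0.53/kg → $7449.68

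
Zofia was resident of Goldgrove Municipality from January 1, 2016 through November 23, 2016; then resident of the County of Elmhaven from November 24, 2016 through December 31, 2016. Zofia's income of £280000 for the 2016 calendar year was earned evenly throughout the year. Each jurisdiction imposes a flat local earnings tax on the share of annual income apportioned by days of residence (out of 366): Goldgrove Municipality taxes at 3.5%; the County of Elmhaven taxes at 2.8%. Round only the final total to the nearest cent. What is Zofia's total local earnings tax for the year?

Goldgrove Municipality, January 1 – November 23, 2016: 328 days → £280000 × 3.5% × 328/366 = £8782.5137
The County of Elmhaven, November 24 – December 31, 2016: 38 days → £280000 × 2.8% × 38/366 = £813.9891
Total = £9596.5027

£9596.50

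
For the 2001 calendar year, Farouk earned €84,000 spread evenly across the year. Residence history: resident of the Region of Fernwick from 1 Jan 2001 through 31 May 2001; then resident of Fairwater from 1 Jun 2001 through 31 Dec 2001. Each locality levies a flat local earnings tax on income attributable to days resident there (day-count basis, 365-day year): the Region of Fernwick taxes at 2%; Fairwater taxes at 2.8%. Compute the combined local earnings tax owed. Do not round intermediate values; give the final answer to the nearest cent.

The Region of Fernwick, 1 Jan – 31 May 2001: 151 days → €84,000 × 2% × 151/365 = €695.0137
Fairwater, 1 Jun – 31 Dec 2001: 214 days → €84,000 × 2.8% × 214/365 = €1,378.9808
Total = €2,073.9945

€2,073.99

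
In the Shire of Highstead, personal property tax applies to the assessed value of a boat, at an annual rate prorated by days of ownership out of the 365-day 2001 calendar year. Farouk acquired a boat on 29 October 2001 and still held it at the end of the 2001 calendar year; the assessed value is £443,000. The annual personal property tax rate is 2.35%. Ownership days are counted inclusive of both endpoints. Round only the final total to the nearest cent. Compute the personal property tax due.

£1,825.40

Days held (29 October – 31 December 2001): 64 out of 365
Tax = £443,000 × 2.35% × 64/365 = £1,825.4027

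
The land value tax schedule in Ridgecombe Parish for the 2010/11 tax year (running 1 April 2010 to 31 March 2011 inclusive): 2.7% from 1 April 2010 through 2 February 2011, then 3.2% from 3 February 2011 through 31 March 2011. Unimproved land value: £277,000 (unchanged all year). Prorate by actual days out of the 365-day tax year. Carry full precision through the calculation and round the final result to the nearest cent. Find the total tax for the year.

£7,695.29

1 April 2010 – 2 February 2011: 308 days at 2.7% → £277,000 × 2.7% × 308/365 = £6,311.0466
3 February – 31 March 2011: 57 days at 3.2% → £277,000 × 3.2% × 57/365 = £1,384.2411
Total = £7,695.2877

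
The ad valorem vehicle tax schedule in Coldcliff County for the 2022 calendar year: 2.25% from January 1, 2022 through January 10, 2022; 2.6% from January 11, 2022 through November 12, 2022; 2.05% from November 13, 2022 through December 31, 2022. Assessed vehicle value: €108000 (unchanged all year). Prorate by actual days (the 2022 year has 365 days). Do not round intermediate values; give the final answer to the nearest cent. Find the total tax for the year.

€2717.90

January 1 – January 10, 2022: 10 days at 2.25% → €108000 × 2.25% × 10/365 = €66.5753
January 11 – November 12, 2022: 306 days at 2.6% → €108000 × 2.6% × 306/365 = €2354.1041
November 13 – December 31, 2022: 49 days at 2.05% → €108000 × 2.05% × 49/365 = €297.2219
Total = €2717.9014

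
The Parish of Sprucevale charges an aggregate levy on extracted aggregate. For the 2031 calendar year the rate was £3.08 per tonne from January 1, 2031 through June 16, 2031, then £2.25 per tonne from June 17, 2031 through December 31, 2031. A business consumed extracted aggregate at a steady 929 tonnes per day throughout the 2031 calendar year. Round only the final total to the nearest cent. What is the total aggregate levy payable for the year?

January 1 – June 16, 2031: 167 days × 929 tonnes/day = 155,143 tonnes at £3.08/tonne → £477,840.44
June 17 – December 31, 2031: 198 days × 929 tonnes/day = 183,942 tonnes at £2.25/tonne → £413,869.50

£891,709.94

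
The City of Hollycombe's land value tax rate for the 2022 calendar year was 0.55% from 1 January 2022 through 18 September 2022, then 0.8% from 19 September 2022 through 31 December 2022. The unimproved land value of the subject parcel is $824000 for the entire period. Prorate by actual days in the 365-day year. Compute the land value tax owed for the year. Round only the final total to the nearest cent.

$5118.96

1 January – 18 September 2022: 261 days at 0.55% → $824000 × 0.55% × 261/365 = $3240.6904
19 September – 31 December 2022: 104 days at 0.8% → $824000 × 0.8% × 104/365 = $1878.2685
Total = $5118.9589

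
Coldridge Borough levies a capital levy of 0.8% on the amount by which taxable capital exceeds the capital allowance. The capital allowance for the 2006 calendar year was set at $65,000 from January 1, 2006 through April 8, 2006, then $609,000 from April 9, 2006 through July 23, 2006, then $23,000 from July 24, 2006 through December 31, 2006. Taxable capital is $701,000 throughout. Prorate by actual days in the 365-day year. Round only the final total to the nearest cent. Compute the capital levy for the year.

January 1 – April 8, 2006: 98 days, exemption $65,000 → ($701,000 − $65,000) × 0.8% × 98/365 = $1,366.0932
April 9 – July 23, 2006: 106 days, exemption $609,000 → ($701,000 − $609,000) × 0.8% × 106/365 = $213.7425
July 24 – December 31, 2006: 161 days, exemption $23,000 → ($701,000 − $23,000) × 0.8% × 161/365 = $2,392.5041
Total = $3,972.3397

$3,972.34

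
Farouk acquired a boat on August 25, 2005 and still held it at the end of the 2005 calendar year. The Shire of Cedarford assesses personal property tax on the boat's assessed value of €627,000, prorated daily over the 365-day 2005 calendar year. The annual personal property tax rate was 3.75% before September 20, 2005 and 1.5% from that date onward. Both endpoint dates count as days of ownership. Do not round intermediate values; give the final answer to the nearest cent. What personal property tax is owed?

August 25 – September 19, 2005: 26 days at 3.75% → €627,000 × 3.75% × 26/365 = €1,674.8630
September 20 – December 31, 2005: 103 days at 1.5% → €627,000 × 1.5% × 103/365 = €2,654.0137
Total = €4,328.8767

€4,328.88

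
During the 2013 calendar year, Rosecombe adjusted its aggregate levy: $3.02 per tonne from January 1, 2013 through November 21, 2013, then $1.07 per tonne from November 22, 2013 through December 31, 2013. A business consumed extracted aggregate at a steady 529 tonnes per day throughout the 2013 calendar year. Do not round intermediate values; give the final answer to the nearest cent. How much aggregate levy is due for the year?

January 1 – November 21, 2013: 325 days × 529 tonnes/day = 171,925 tonnes at $3.02/tonne → $519213.50
November 22 – December 31, 2013: 40 days × 529 tonnes/day = 21,160 tonnes at $1.07/tonne → $22641.20

$541854.70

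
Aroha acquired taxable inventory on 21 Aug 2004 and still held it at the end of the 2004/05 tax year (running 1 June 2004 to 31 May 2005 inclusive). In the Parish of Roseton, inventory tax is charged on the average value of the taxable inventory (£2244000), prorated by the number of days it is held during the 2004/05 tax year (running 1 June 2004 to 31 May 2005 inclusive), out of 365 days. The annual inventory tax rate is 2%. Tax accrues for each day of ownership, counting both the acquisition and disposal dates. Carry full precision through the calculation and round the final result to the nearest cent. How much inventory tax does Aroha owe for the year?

£34920.33

Days held (21 Aug 2004 – 31 May 2005): 284 out of 365
Tax = £2244000 × 2% × 284/365 = £34920.3288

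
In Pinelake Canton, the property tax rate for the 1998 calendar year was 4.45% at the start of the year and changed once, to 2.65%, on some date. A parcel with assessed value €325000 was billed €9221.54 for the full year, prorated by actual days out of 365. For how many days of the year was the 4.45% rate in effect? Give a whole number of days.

38 days

Let d = days at the first rate; then 365 − d days at the second rate.
€325000 × [4.45%·d + 2.65%·(365−d)] / 365 = €9221.54
Solving gives d = 38, so the new rate took effect on 8 Feb 1998.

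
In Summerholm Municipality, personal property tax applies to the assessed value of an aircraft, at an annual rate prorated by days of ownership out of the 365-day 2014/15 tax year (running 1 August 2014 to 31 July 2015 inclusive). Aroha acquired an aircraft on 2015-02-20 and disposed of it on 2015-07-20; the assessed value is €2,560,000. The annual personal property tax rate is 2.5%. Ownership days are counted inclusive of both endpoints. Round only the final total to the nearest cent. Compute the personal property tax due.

Days held (2015-02-20 to 2015-07-20): 151 out of 365
Tax = €2,560,000 × 2.5% × 151/365 = €26,476.7123

€26,476.71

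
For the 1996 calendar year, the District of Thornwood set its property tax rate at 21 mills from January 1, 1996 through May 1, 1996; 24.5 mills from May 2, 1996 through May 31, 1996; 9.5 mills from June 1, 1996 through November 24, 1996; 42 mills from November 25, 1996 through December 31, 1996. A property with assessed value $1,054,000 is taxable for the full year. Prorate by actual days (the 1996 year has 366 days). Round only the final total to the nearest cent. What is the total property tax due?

$18,812.17

January 1 – May 1, 1996: 122 days at 21 mills → $1,054,000 × 2.1% × 122/366 = $7,378.0000
May 2 – May 31, 1996: 30 days at 24.5 mills → $1,054,000 × 2.45% × 30/366 = $2,116.6393
June 1 – November 24, 1996: 177 days at 9.5 mills → $1,054,000 × 0.95% × 177/366 = $4,842.3525
November 25 – December 31, 1996: 37 days at 42 mills → $1,054,000 × 4.2% × 37/366 = $4,475.1803
Total = $18,812.1721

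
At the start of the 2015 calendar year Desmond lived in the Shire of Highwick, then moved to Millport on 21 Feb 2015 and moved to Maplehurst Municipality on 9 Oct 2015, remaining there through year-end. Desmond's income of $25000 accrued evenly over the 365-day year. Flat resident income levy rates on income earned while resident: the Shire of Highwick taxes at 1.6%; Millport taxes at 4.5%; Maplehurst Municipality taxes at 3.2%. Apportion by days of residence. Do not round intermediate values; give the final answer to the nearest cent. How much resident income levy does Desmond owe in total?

The Shire of Highwick, 1 Jan – 20 Feb 2015: 51 days → $25000 × 1.6% × 51/365 = $55.8904
Millport, 21 Feb – 8 Oct 2015: 230 days → $25000 × 4.5% × 230/365 = $708.9041
Maplehurst Municipality, 9 Oct – 31 Dec 2015: 84 days → $25000 × 3.2% × 84/365 = $184.1096
Total = $948.9041

$948.90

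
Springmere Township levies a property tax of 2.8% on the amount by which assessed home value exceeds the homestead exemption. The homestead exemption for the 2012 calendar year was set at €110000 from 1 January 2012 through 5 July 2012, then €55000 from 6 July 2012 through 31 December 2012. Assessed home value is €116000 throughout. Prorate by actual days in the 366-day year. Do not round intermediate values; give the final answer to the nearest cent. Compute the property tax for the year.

€921.17

1 January – 5 July 2012: 187 days, exemption €110000 → (€116000 − €110000) × 2.8% × 187/366 = €85.8361
6 July – 31 December 2012: 179 days, exemption €55000 → (€116000 − €55000) × 2.8% × 179/366 = €835.3333
Total = €921.1694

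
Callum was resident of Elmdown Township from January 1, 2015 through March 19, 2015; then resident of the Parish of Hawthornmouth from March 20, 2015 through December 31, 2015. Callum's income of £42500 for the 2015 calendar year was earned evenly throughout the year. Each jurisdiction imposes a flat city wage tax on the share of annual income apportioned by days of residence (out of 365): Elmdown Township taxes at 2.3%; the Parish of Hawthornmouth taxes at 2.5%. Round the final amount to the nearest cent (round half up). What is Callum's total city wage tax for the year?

£1044.34

Elmdown Township, January 1 – March 19, 2015: 78 days → £42500 × 2.3% × 78/365 = £208.8904
The Parish of Hawthornmouth, March 20 – December 31, 2015: 287 days → £42500 × 2.5% × 287/365 = £835.4452
Total = £1044.3356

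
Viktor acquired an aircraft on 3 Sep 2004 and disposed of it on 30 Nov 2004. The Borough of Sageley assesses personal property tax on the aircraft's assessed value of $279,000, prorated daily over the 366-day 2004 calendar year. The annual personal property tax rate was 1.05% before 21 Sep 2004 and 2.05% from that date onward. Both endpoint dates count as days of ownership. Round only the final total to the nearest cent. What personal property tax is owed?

3 Sep – 20 Sep 2004: 18 days at 1.05% → $279,000 × 1.05% × 18/366 = $144.0738
21 Sep – 30 Nov 2004: 71 days at 2.05% → $279,000 × 2.05% × 71/366 = $1,109.5205
Total = $1,253.5943

$1,253.59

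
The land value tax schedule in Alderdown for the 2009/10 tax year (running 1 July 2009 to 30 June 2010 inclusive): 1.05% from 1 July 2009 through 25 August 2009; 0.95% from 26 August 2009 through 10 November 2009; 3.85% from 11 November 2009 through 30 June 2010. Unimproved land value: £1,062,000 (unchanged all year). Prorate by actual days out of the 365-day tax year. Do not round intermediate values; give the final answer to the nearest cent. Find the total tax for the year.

1 July – 25 August 2009: 56 days at 1.05% → £1,062,000 × 1.05% × 56/365 = £1,710.8384
26 August – 10 November 2009: 77 days at 0.95% → £1,062,000 × 0.95% × 77/365 = £2,128.3644
11 November 2009 – 30 June 2010: 232 days at 3.85% → £1,062,000 × 3.85% × 232/365 = £25,988.4493
Total = £29,827.6521

£29,827.65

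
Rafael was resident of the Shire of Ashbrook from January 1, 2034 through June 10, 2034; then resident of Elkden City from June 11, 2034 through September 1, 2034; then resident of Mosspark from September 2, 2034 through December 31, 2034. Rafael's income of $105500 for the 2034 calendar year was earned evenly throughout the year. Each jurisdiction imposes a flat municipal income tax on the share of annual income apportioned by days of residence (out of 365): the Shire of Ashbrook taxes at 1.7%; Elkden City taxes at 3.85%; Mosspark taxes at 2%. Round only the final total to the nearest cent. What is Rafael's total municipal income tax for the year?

The Shire of Ashbrook, January 1 – June 10, 2034: 161 days → $105500 × 1.7% × 161/365 = $791.1055
Elkden City, June 11 – September 1, 2034: 83 days → $105500 × 3.85% × 83/365 = $923.6308
Mosspark, September 2 – December 31, 2034: 121 days → $105500 × 2% × 121/365 = $699.4795
Total = $2414.2158

$2414.22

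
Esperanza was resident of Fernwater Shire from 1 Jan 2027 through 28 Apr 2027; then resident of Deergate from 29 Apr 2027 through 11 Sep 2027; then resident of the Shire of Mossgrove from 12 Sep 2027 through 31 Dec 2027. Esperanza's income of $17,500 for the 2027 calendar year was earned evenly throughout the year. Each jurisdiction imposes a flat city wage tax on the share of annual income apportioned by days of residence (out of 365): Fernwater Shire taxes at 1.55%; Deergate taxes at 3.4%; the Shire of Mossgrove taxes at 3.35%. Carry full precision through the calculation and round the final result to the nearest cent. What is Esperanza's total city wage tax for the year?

$487.67

Fernwater Shire, 1 Jan – 28 Apr 2027: 118 days → $17,500 × 1.55% × 118/365 = $87.6918
Deergate, 29 Apr – 11 Sep 2027: 136 days → $17,500 × 3.4% × 136/365 = $221.6986
The Shire of Mossgrove, 12 Sep – 31 Dec 2027: 111 days → $17,500 × 3.35% × 111/365 = $178.2842
Total = $487.6747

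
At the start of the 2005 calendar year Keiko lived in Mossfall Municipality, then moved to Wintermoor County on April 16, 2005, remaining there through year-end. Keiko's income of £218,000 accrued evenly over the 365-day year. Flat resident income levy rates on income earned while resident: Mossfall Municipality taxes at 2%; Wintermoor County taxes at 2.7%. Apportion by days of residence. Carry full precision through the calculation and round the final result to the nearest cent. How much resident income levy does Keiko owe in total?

£5,447.01

Mossfall Municipality, January 1 – April 15, 2005: 105 days → £218,000 × 2% × 105/365 = £1,254.2466
Wintermoor County, April 16 – December 31, 2005: 260 days → £218,000 × 2.7% × 260/365 = £4,192.7671
Total = £5,447.0137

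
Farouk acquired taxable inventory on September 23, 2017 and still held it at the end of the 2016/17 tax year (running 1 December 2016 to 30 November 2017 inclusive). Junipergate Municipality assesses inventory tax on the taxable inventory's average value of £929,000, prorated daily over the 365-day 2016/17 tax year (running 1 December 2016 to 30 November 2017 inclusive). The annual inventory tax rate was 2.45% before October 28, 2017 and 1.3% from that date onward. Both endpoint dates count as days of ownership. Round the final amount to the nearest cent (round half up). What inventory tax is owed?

September 23 – October 27, 2017: 35 days at 2.45% → £929,000 × 2.45% × 35/365 = £2,182.5137
October 28 – November 30, 2017: 34 days at 1.3% → £929,000 × 1.3% × 34/365 = £1,124.9808
Total = £3,307.4945

£3,307.49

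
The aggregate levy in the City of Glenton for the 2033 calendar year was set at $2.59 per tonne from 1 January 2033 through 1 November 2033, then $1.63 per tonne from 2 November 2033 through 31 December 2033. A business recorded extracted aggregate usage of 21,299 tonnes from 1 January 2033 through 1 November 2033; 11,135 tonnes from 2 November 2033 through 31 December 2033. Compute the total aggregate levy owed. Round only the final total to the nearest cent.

1 January – 1 November 2033: 21,299 tonnes at $2.59/tonne → $55,164.41
2 November – 31 December 2033: 11,135 tonnes at $1.63/tonne → $18,150.05

$73,314.46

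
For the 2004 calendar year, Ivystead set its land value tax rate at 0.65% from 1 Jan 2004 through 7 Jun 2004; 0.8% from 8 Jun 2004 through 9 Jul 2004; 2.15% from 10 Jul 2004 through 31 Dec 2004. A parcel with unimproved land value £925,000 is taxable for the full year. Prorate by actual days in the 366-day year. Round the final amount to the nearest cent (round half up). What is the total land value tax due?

1 Jan – 7 Jun 2004: 159 days at 0.65% → £925,000 × 0.65% × 159/366 = £2,611.9877
8 Jun – 9 Jul 2004: 32 days at 0.8% → £925,000 × 0.8% × 32/366 = £646.9945
10 Jul – 31 Dec 2004: 175 days at 2.15% → £925,000 × 2.15% × 175/366 = £9,509.0505
Total = £12,768.0328

£12,768.03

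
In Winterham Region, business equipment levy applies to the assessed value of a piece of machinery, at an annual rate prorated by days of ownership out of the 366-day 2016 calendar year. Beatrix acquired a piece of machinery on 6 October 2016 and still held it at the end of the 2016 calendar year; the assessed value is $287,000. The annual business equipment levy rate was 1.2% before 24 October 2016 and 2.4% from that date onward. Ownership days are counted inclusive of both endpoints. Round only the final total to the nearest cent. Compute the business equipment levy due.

$1,467.93

6 October – 23 October 2016: 18 days at 1.2% → $287,000 × 1.2% × 18/366 = $169.3770
24 October – 31 December 2016: 69 days at 2.4% → $287,000 × 2.4% × 69/366 = $1,298.5574
Total = $1,467.9344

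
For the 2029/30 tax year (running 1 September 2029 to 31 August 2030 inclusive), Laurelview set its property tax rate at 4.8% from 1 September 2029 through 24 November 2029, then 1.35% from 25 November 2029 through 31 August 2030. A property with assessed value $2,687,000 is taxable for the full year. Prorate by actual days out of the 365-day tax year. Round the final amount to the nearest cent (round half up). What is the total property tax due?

1 September – 24 November 2029: 85 days at 4.8% → $2,687,000 × 4.8% × 85/365 = $30,035.5068
25 November 2029 – 31 August 2030: 280 days at 1.35% → $2,687,000 × 1.35% × 280/365 = $27,827.0137
Total = $57,862.5205

$57,862.52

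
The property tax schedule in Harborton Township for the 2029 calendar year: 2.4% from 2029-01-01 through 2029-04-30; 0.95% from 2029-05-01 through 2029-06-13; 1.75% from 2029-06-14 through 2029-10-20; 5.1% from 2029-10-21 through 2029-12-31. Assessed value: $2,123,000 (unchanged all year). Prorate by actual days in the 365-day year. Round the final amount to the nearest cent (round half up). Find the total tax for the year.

$53,671.18

2029-01-01 to 2029-04-30: 120 days at 2.4% → $2,123,000 × 2.4% × 120/365 = $16,751.3425
2029-05-01 to 2029-06-13: 44 days at 0.95% → $2,123,000 × 0.95% × 44/365 = $2,431.2712
2029-06-14 to 2029-10-20: 129 days at 1.75% → $2,123,000 × 1.75% × 129/365 = $13,130.6096
2029-10-21 to 2029-12-31: 72 days at 5.1% → $2,123,000 × 5.1% × 72/365 = $21,357.9616
Total = $53,671.1849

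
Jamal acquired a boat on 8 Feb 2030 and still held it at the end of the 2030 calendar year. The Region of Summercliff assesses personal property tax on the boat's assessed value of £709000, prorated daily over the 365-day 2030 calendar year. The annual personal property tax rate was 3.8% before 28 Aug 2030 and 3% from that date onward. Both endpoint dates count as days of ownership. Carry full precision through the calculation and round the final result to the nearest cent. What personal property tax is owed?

£22179.07

8 Feb – 27 Aug 2030: 201 days at 3.8% → £709000 × 3.8% × 201/365 = £14836.5534
28 Aug – 31 Dec 2030: 126 days at 3% → £709000 × 3% × 126/365 = £7342.5205
Total = £22179.0740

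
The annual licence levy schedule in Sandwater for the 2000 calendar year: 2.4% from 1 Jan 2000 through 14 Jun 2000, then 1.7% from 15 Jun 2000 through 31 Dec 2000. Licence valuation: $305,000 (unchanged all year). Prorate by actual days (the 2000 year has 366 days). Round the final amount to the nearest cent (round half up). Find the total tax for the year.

1 Jan – 14 Jun 2000: 166 days at 2.4% → $305,000 × 2.4% × 166/366 = $3,320.0000
15 Jun – 31 Dec 2000: 200 days at 1.7% → $305,000 × 1.7% × 200/366 = $2,833.3333
Total = $6,153.3333

$6,153.33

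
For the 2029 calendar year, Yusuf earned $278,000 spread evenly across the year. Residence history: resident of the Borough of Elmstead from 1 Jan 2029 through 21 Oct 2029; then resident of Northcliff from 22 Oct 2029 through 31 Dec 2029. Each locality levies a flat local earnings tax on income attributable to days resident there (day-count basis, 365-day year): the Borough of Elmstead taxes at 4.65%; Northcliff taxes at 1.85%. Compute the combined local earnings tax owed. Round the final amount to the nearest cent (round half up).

The Borough of Elmstead, 1 Jan – 21 Oct 2029: 294 days → $278,000 × 4.65% × 294/365 = $10,412.4329
Northcliff, 22 Oct – 31 Dec 2029: 71 days → $278,000 × 1.85% × 71/365 = $1,000.4192
Total = $11,412.8521

$11,412.85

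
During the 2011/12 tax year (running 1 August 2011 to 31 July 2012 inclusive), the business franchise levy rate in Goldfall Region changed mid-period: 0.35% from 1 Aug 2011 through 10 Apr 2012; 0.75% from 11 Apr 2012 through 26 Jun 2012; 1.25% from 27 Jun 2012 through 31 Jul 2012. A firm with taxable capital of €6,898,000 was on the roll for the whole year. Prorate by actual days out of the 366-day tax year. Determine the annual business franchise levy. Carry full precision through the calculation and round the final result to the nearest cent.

1 Aug 2011 – 10 Apr 2012: 254 days at 0.35% → €6,898,000 × 0.35% × 254/366 = €16,754.9781
11 Apr – 26 Jun 2012: 77 days at 0.75% → €6,898,000 × 0.75% × 77/366 = €10,884.1393
27 Jun – 31 Jul 2012: 35 days at 1.25% → €6,898,000 × 1.25% × 35/366 = €8,245.5601
Total = €35,884.6776

€35,884.68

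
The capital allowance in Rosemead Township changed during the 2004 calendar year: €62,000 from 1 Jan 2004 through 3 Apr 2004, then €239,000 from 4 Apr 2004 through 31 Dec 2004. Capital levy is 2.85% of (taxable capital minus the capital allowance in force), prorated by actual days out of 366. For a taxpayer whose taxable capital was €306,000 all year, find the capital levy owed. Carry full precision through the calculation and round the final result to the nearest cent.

1 Jan – 3 Apr 2004: 94 days, exemption €62,000 → (€306,000 − €62,000) × 2.85% × 94/366 = €1,786.0000
4 Apr – 31 Dec 2004: 272 days, exemption €239,000 → (€306,000 − €239,000) × 2.85% × 272/366 = €1,419.0820
Total = €3,205.0820

€3,205.08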